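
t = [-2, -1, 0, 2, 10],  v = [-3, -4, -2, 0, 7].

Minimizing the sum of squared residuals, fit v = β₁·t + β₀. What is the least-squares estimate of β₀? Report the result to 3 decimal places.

β₀ = -2.022

The normal equations are: 109·β₁ + 9·β₀ = 80;  9·β₁ + 5·β₀ = -2.
Determinant 109·5 − 9² = 464.
β₁ = (80·5 − 9·(-2))/464 = 209/232; β₀ = (109·(-2) − 9·80)/464 = -469/232.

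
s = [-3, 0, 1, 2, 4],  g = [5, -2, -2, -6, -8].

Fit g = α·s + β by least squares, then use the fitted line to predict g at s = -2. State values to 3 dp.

ĝ = 2.687

From the data, Σs·s = 30, Σs = 4, Σ1 = 5.
Right-hand side: Σs·g = -61, Σg = -13.
Eliminating β: 5·(row 1) − 4·(row 2) gives 134·α = 5·(-61) − 4·(-13) = -253, so α = -253/134.
Then β = ((-13) − 4·(-253/134))/5 = -73/67.
At s = -2: ĝ = (-253/134)·(-2) + (-73/67)·(1) = 180/67.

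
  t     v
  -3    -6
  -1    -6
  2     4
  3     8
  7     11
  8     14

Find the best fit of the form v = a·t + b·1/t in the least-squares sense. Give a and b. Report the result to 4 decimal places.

a = 1.6177, b = 4.1649

Entries of AᵀA: Σt·t = 136, Σt·1/t = 6, Σ1/t·1/t = 42569/28224.
For Aᵀv: Σt·v = 245, Σ1/t·v = 1343/84.
Eliminating b: (42569/28224)·(row 1) − 6·(row 2) gives (596665/3528)·a = (42569/28224)·245 − 6·(1343/84) = 1103131/4032, so a = 7721917/4773320.
Then b = ((1343/84) − 6·(7721917/4773320))/(42569/28224) = 2485056/596665.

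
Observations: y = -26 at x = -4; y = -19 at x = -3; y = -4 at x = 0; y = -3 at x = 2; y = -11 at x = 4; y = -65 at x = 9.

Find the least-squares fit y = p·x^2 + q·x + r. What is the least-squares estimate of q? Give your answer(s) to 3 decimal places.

Compute the Gram sums: Σx^2·x^2 = 7170, Σx^2·x = 710, Σx^2 = 126, Σx·x = 126, Σx = 8, Σ1 = 6.
Right-hand side: Σx^2·y = -6040, Σx·y = -474, Σy = -128.
MᵀM·[p, q, r]ᵀ = Mᵀy becomes [[7170, 710, 126]; [710, 126, 8]; [126, 8, 6]]·[p, q, r]ᵀ = [-6040, -474, -128]ᵀ.
Row-reducing yields p = -166643/171003, q = 111126/57001, r = -593065/171003.

q = 1.950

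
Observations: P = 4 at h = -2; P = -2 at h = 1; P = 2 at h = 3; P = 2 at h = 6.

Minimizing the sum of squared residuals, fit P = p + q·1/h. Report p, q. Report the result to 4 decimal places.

Entries of AᵀA: Σ1 = 4, Σ1/h = 1, Σ1/h·1/h = 25/18.
Right-hand side: ΣP = 6, Σ1/h·P = -3.
Normal equations: [[4, 1]; [1, 25/18]]·[p, q]ᵀ = [6, -3]ᵀ.
Δ = 4·(25/18) − 1² = 41/9.
p = (6·(25/18) − 1·(-3))/(41/9) = 102/41; q = (4·(-3) − 1·6)/(41/9) = -162/41.

p = 2.4878, q = -3.9512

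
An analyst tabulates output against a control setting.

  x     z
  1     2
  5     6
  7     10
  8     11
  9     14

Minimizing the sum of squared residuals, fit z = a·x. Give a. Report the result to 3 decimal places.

Forming AᵀA = [[220]] and Aᵀz = [316]ᵀ gives AᵀA·[a]ᵀ = Aᵀz.
a = 316/220 = 1.43636.

a = 1.436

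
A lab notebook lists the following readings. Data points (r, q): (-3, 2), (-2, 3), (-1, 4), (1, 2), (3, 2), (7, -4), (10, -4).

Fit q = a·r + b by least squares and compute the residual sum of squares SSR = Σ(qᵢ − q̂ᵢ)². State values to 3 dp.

SSR = 12.046

Setting ∂/∂a … = 0 gives: 173·a + 15·b = -76;  15·a + 7·b = 5.
(Σr·r = 173, Σr = 15, Σ1 = 7, Σr·q = -76, Σq = 5.)
det = 173·7 − 15² = 986.
a = ((-76)·7 − 15·5)/986 = -607/986; b = (173·5 − 15·(-76))/986 = 2005/986.
Residuals: -927/493, -9/34, 666/493, 287/493, 894/493, -50/29, 121/986; SSR = 11877/986.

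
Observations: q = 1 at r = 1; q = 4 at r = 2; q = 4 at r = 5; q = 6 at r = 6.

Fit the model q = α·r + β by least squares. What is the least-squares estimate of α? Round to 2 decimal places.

The normal system XᵀX·[α, β]ᵀ = Xᵀq is [[66, 14]; [14, 4]]·[α, β]ᵀ = [65, 15]ᵀ.
Δ = 66·4 − 14² = 68.
α = (65·4 − 14·15)/68 = 25/34; β = (66·15 − 14·65)/68 = 20/17.

α = 0.74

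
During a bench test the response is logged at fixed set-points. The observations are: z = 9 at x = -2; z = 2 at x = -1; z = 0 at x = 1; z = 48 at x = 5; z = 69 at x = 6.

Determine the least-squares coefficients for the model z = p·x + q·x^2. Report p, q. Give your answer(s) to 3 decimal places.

p = -0.531, q = 2.011

Normal-equation sums: Σx·x = 67, Σx·x^2 = 333, Σx^2·x^2 = 1939.
Moment sums: Σx·z = 634, Σx^2·z = 3722.
det = 67·1939 − 333² = 19024.
p = (634·1939 − 333·3722)/19024 = -2525/4756; q = (67·3722 − 333·634)/19024 = 9563/4756.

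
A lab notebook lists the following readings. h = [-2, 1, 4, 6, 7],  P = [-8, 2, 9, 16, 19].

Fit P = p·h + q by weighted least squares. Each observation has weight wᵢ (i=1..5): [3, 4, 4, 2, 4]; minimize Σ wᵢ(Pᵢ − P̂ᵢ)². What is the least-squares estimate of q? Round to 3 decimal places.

The normal system AᵀWA·[p, q]ᵀ = AᵀWP is [[348, 54]; [54, 17]]·[p, q]ᵀ = [924, 128]ᵀ.
Δ = 348·17 − 54² = 3000.
p = (924·17 − 54·128)/3000 = 733/250; q = (348·128 − 54·924)/3000 = -223/125.

q = -1.784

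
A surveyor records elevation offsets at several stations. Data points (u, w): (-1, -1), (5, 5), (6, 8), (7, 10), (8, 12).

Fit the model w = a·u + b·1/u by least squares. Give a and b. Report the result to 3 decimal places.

Compute the Gram sums: Σu·u = 175, Σu·1/u = 5, Σ1/u·1/u = 778849/705600.
Moment sums: Σu·w = 240, Σ1/u·w = 263/42.
Normal equations: [[175, 5]; [5, 778849/705600]]·[a, b]ᵀ = [240, 263/42]ᵀ.
Determinant 175·(778849/705600) − 5² = 678049/4032.
a = (240·(778849/705600) − 5·(263/42))/(678049/4032) = 32966352/23731715; b = (175·(263/42) − 5·240)/(678049/4032) = -420000/678049.

a = 1.389, b = -0.619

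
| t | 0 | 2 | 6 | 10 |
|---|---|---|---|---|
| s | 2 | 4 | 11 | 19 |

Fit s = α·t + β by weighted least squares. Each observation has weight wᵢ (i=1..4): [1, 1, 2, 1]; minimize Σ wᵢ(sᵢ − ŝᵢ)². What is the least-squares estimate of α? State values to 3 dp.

α = 1.717

Compute the Gram sums: Σwᵢ·t·t = 176, Σwᵢ·t = 24, Σwᵢ·1 = 5.
Moment sums: Σwᵢ·t·s = 330, Σwᵢ·s = 47.
Normal equations: [[176, 24]; [24, 5]]·[α, β]ᵀ = [330, 47]ᵀ.
Eliminating β: 5·(row 1) − 24·(row 2) gives 304·α = 5·330 − 24·47 = 522, so α = 261/152.
Then β = (47 − 24·(261/152))/5 = 22/19.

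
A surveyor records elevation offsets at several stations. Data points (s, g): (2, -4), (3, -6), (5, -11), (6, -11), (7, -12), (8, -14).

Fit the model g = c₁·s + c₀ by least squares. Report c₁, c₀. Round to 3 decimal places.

Compute the Gram sums: Σs·s = 187, Σs = 31, Σ1 = 6.
Right-hand side: Σs·g = -343, Σg = -58.
Normal equations: [[187, 31]; [31, 6]]·[c₁, c₀]ᵀ = [-343, -58]ᵀ.
det = 187·6 − 31² = 161.
c₁ = ((-343)·6 − 31·(-58))/161 = -260/161; c₀ = (187·(-58) − 31·(-343))/161 = -213/161.

c₁ = -1.615, c₀ = -1.323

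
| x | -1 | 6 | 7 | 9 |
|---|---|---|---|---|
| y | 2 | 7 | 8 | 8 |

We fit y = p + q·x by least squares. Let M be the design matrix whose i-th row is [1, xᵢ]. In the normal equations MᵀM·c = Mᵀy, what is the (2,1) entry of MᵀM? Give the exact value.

21

Row 2 ↔ basis x, column 1 ↔ basis 1, so (MᵀM)_{2,1} = Σᵢ x = (-1)·(1) + (6)·(1) + (7)·(1) + (9)·(1) = 21.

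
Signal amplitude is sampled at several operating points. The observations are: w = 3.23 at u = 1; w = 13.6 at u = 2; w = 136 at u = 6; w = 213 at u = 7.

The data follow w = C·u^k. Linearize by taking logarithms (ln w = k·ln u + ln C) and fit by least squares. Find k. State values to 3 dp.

Linearized form: ln w = k·ln u + ln C. From the 4 transformed points,
AᵀA = [[7.4774, 4.4308]; [4.4308, 4]], rhs = [21.0441, 14.0565]ᵀ  (here Σln u = 4.4308, Σ(ln u)² = 7.4774, Σln w = 14.0565, Σln u·ln w = 21.0441).
Solving (det = 10.2775): k = 2.13032, ln C = 1.15436.

k = 2.130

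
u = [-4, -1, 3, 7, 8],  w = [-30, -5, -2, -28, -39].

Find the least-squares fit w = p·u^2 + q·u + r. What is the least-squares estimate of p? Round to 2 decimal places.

p = -0.97

With design matrix M, MᵀM = [[6835, 817, 139]; [817, 139, 13]; [139, 13, 5]] and Mᵀw = [-4371, -389, -104]ᵀ.
Inverting the 3×3 Gram matrix, [p, q, r]ᵀ = [-127051/131196, 402325/131196, -698/377]ᵀ.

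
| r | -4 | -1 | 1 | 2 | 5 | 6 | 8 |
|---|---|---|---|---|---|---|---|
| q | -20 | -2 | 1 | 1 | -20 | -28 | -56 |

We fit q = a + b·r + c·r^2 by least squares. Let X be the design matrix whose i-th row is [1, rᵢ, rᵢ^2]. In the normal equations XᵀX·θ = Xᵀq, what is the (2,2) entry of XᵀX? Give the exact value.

Row 2 ↔ basis r, column 2 ↔ basis r, so (XᵀX)_{2,2} = Σᵢ (r)·(r) = (-4)·(-4) + (-1)·(-1) + (1)·(1) + (2)·(2) + (5)·(5) + (6)·(6) + (8)·(8) = 147.

147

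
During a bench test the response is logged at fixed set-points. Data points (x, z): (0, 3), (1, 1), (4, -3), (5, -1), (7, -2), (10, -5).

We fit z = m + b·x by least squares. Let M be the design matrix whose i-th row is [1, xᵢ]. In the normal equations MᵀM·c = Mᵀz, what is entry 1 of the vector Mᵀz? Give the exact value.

-7

Entry 1 ↔ basis 1, so (Mᵀz)_{1} = Σᵢ zᵢ = (1)·(3) + (1)·(1) + (1)·(-3) + (1)·(-1) + (1)·(-2) + (1)·(-5) = -7.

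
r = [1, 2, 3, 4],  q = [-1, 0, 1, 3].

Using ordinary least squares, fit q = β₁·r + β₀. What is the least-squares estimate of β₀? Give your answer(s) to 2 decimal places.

The normal equations are: 30·β₁ + 10·β₀ = 14;  10·β₁ + 4·β₀ = 3.
(Σr·r = 30, Σr = 10, Σ1 = 4, Σr·q = 14, Σq = 3.)
Δ = 30·4 − 10² = 20.
β₁ = (14·4 − 10·3)/20 = 13/10; β₀ = (30·3 − 10·14)/20 = -5/2.

β₀ = -2.50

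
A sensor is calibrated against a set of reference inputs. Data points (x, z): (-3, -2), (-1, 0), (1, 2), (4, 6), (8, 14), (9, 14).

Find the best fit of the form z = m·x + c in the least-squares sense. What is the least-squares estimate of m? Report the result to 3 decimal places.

Entries of AᵀA: Σx·x = 172, Σx = 18, Σ1 = 6.
For Aᵀz: Σx·z = 270, Σz = 34.
Normal equations: [[172, 18]; [18, 6]]·[m, c]ᵀ = [270, 34]ᵀ.
Eliminating c: 6·(row 1) − 18·(row 2) gives 708·m = 6·270 − 18·34 = 1008, so m = 84/59.
Then c = (34 − 18·(84/59))/6 = 247/177.

m = 1.424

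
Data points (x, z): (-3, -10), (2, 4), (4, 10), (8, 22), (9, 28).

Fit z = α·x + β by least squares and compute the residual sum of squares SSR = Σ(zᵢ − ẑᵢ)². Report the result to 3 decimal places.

SSR = 6.119

The normal equations are: 174·α + 20·β = 506;  20·α + 5·β = 54.
Eliminating β: 5·(row 1) − 20·(row 2) gives 470·α = 5·506 − 20·54 = 1450, so α = 145/47.
Then β = (54 − 20·(145/47))/5 = -362/235.
Residuals: 187/235, -148/235, -4/5, -268/235, 417/235; SSR = 1438/235.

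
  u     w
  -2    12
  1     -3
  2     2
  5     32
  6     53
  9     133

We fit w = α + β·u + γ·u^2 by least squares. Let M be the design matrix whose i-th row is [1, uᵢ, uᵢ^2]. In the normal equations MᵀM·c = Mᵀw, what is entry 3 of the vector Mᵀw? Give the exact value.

Entry 3 ↔ basis u^2, so (Mᵀw)_{3} = Σᵢ (u^2)·wᵢ = (4)·(12) + (1)·(-3) + (4)·(2) + (25)·(32) + (36)·(53) + (81)·(133) = 13534.

13534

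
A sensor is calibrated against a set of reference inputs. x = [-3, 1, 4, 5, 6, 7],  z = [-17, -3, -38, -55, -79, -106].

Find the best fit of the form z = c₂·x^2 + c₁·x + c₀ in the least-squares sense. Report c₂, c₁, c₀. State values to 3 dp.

c₂ = -2.034, c₁ = -0.795, c₀ = -0.906

Sums needed: Σx^2·x^2 = 4660, Σx^2·x = 722, Σx^2 = 136, Σx·x = 136, Σx = 20, Σ1 = 6.
For Aᵀz: Σx^2·z = -10177, Σx·z = -1595, Σz = -298.
Solving the 3×3 system (Gaussian elimination) gives c₂ = -2909/1430, c₁ = -1137/1430, c₀ = -648/715.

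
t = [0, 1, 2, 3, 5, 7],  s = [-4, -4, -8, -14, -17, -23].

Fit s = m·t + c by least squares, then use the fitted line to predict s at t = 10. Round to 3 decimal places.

ŝ = -31.843

MᵀM·[m, c]ᵀ = Mᵀs reads: 88·m + 18·c = -308;  18·m + 6·c = -70.
det = 88·6 − 18² = 204.
m = ((-308)·6 − 18·(-70))/204 = -49/17; c = (88·(-70) − 18·(-308))/204 = -154/51.
At t = 10: ŝ = (-49/17)·(10) + (-154/51)·(1) = -1624/51.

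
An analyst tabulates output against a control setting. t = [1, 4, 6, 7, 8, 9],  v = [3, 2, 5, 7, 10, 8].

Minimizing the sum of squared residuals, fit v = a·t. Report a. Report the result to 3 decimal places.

a = 0.980

Setting ∂/∂a … = 0 gives: 247·a = 242.
(Σt·t = 247, Σt·v = 242.)
a = 242/247 = 0.979757.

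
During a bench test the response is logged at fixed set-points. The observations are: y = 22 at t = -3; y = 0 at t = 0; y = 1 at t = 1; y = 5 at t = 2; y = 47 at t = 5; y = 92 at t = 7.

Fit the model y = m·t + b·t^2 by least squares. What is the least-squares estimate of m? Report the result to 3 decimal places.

Compute the Gram sums: Σt·t = 88, Σt·t^2 = 450, Σt^2·t^2 = 3124.
Right-hand side: Σt·y = 824, Σt^2·y = 5902.
So XᵀX·[m, b]ᵀ = Xᵀy: [[88, 450]; [450, 3124]]·[m, b]ᵀ = [824, 5902]ᵀ.
det = 88·3124 − 450² = 72412.
m = (824·3124 − 450·5902)/72412 = -20431/18103; b = (88·5902 − 450·824)/72412 = 37144/18103.

m = -1.129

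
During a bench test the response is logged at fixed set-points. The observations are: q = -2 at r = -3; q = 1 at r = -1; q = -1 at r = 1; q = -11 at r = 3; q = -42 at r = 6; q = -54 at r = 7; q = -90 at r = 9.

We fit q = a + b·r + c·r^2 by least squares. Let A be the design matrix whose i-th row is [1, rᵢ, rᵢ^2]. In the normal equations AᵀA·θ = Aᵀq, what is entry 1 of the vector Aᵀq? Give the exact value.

Entry 1 ↔ basis 1, so (Aᵀq)_{1} = Σᵢ qᵢ = (1)·(-2) + (1)·(1) + (1)·(-1) + (1)·(-11) + (1)·(-42) + (1)·(-54) + (1)·(-90) = -199.

-199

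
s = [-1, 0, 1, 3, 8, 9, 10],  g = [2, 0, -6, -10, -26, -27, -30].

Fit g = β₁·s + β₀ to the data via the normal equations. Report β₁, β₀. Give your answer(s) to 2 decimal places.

β₁ = -2.93, β₀ = -1.30

With design matrix X, XᵀX = [[256, 30]; [30, 7]] and Xᵀg = [-789, -97]ᵀ.
Δ = 256·7 − 30² = 892.
β₁ = ((-789)·7 − 30·(-97))/892 = -2613/892; β₀ = (256·(-97) − 30·(-789))/892 = -581/446.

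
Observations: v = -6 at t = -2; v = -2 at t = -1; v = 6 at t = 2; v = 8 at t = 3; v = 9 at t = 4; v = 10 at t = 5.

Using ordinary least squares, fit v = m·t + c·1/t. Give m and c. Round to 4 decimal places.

The normal equations are: 59·m + 6·c = 136;  6·m + (6169/3600)·c = 179/12.
Eliminating c: (6169/3600)·(row 1) − 6·(row 2) gives (234371/3600)·m = (6169/3600)·136 − 6·(179/12) = 32299/225, so m = 516784/234371.
Then c = ((179/12) − 6·(516784/234371))/(6169/3600) = 230700/234371.

m = 2.2050, c = 0.9843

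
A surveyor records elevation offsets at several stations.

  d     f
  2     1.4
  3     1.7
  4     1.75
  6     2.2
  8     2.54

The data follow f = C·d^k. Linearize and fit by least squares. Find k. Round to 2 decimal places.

Linearized form: ln f = k·ln d + ln C. From the 5 transformed points,
Σln d = 7.0493, Σ(ln d)² = 11.1437, Σln f = 3.1473, Σln d·ln f = 4.9431.
Equations: 11.1437·k + 7.0493·ln C = 4.9431;  7.0493·k + 5·ln C = 3.1473.
Δ = 11.1437·5 − (7.0493)² = 6.0265; k = (4.9431·5 − 7.0493·3.1473)/6.0265 = 0.41965, ln C = (11.1437·3.1473 − 7.0493·4.9431)/6.0265 = 0.03782.

k = 0.42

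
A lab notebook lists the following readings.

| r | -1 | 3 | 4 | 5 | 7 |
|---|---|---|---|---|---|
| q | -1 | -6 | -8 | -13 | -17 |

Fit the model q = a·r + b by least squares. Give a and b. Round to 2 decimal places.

Entries of XᵀX: Σr·r = 100, Σr = 18, Σ1 = 5.
Moment sums: Σr·q = -233, Σq = -45.
Determinant 100·5 − 18² = 176.
a = ((-233)·5 − 18·(-45))/176 = -355/176; b = (100·(-45) − 18·(-233))/176 = -153/88.

a = -2.02, b = -1.74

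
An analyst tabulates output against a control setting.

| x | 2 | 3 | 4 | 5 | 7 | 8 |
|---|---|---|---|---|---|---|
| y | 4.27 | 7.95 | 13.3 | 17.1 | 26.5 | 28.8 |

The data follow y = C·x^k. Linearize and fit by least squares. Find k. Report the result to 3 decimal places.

k = 1.397

Taking logs, ln y = k·ln x + ln C, so regress ln y on ln x.
Σln x = 8.8128, Σ(ln x)² = 14.3101, Σln y = 15.5891, Σln x·ln y = 24.8053.
Equations: 14.3101·k + 8.8128·ln C = 24.8053;  8.8128·k + 6·ln C = 15.5891.
Solving (det = 8.1947): k = 1.39686, ln C = 0.54648.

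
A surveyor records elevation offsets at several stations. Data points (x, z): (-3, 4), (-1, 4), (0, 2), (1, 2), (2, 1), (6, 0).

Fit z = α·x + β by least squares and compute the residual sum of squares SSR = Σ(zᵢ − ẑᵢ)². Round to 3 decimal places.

Entries of AᵀA: Σx·x = 51, Σx = 5, Σ1 = 6.
For Aᵀz: Σx·z = -12, Σz = 13.
AᵀA·[α, β]ᵀ = Aᵀz becomes [[51, 5]; [5, 6]]·[α, β]ᵀ = [-12, 13]ᵀ.
Eliminating β: 6·(row 1) − 5·(row 2) gives 281·α = 6·(-12) − 5·13 = -137, so α = -137/281.
Then β = (13 − 5·(-137/281))/6 = 723/281.
Residuals: -10/281, 264/281, -161/281, -24/281, -168/281, 99/281; SSR = 478/281.

SSR = 1.701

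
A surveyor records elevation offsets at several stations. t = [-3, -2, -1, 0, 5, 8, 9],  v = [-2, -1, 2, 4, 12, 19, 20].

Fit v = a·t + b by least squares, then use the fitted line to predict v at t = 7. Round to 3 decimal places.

Compute the Gram sums: Σt·t = 184, Σt = 16, Σ1 = 7.
And Σt·v = 398, Σv = 54.
Determinant 184·7 − 16² = 1032.
a = (398·7 − 16·54)/1032 = 961/516; b = (184·54 − 16·398)/1032 = 446/129.
At t = 7: v̂ = (961/516)·(7) + (446/129)·(1) = 2837/172.

v̂ = 16.494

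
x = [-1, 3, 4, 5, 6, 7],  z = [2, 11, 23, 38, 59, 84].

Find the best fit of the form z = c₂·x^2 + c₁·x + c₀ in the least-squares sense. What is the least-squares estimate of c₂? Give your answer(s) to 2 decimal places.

c₂ = 2.02

From the data, Σx^2·x^2 = 4660, Σx^2·x = 774, Σx^2 = 136, Σx·x = 136, Σx = 24, Σ1 = 6.
Right-hand side: Σx^2·z = 7659, Σx·z = 1255, Σz = 217.
Inverting the 3×3 Gram matrix, [c₂, c₁, c₀]ᵀ = [6181/3058, -29773/15290, -28433/15290]ᵀ.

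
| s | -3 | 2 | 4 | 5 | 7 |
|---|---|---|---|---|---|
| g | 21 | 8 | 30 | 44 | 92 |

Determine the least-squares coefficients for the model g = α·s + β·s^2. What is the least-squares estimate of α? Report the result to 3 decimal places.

Entries of AᵀA: Σs·s = 103, Σs·s^2 = 513, Σs^2·s^2 = 3379.
Right-hand side: Σs·g = 937, Σs^2·g = 6309.
So AᵀA·[α, β]ᵀ = Aᵀg: [[103, 513]; [513, 3379]]·[α, β]ᵀ = [937, 6309]ᵀ.
Δ = 103·3379 − 513² = 84868.
α = (937·3379 − 513·6309)/84868 = -35197/42434; β = (103·6309 − 513·937)/84868 = 84573/42434.

α = -0.829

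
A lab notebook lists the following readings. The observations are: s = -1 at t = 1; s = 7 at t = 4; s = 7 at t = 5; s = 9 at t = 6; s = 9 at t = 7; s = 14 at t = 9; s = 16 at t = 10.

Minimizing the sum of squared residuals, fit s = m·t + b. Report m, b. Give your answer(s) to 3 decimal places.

Entries of XᵀX: Σt·t = 308, Σt = 42, Σ1 = 7.
Moment sums: Σt·s = 465, Σs = 61.
Normal equations: [[308, 42]; [42, 7]]·[m, b]ᵀ = [465, 61]ᵀ.
Determinant 308·7 − 42² = 392.
m = (465·7 − 42·61)/392 = 99/56; b = (308·61 − 42·465)/392 = -53/28.

m = 1.768, b = -1.893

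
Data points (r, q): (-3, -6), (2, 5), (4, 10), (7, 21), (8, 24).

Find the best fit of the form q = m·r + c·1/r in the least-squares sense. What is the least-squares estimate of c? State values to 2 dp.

c = -4.69

Sums needed: Σr·r = 142, Σr·1/r = 5, Σ1/r·1/r = 12973/28224.
For Aᵀq: Σr·q = 407, Σ1/r·q = 13.
So AᵀA·[m, c]ᵀ = Aᵀq: [[142, 5]; [5, 12973/28224]]·[m, c]ᵀ = [407, 13]ᵀ.
Eliminating c: (12973/28224)·(row 1) − 5·(row 2) gives (568283/14112)·m = (12973/28224)·407 − 5·13 = 3445451/28224, so m = 3445451/1136566.
Then c = (13 − 5·(3445451/1136566))/(12973/28224) = -2667168/568283.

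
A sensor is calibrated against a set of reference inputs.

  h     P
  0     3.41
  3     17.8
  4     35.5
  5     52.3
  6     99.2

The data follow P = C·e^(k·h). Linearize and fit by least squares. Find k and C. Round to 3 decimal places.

k = 0.559, C = 3.430

Linearized form: ln P = k·h + ln C. From the 5 transformed points,
Σh = 18.0000, Σ(h)² = 86.0000, Σln P = 16.2296, Σh·ln P = 70.2835.
Equations: 86.0000·k + 18.0000·ln C = 70.2835;  18.0000·k + 5·ln C = 16.2296.
Slope k = (n·Σh·ln P − Σh·Σln P)/(n·Σ(h)² − (Σh)²) = (5·70.2835 − 18.0000·16.2296)/106.0000 = 0.55930; ln C = (Σln P − k·Σh)/n = 1.23245, so C = exp(1.23245) = 3.42963.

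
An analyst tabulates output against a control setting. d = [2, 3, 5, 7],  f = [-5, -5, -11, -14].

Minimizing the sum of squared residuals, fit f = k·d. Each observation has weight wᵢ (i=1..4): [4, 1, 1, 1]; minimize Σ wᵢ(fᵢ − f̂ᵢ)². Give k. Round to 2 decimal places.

k = -2.10

Setting ∂/∂k … = 0 gives: 99·k = -208.
Hence k = -208 / 99 ≈ -2.10101.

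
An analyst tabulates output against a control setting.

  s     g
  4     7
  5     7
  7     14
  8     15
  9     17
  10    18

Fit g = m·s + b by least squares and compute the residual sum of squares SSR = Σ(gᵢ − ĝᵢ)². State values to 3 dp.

From the data, Σs·s = 335, Σs = 43, Σ1 = 6.
Right-hand side: Σs·g = 614, Σg = 78.
So MᵀM·[m, b]ᵀ = Mᵀg: [[335, 43]; [43, 6]]·[m, b]ᵀ = [614, 78]ᵀ.
Determinant 335·6 − 43² = 161.
m = (614·6 − 43·78)/161 = 330/161; b = (335·78 − 43·614)/161 = -272/161.
Residuals: 79/161, -251/161, 216/161, 47/161, 39/161, -130/161; SSR = 848/161.

SSR = 5.267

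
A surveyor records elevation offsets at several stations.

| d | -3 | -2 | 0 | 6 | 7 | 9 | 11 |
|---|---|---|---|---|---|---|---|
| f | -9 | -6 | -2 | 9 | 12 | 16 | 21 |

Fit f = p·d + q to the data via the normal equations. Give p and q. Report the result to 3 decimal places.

p = 2.064, q = -2.398

From the data, Σd·d = 300, Σd = 28, Σ1 = 7.
Moment sums: Σd·f = 552, Σf = 41.
Determinant 300·7 − 28² = 1316.
p = (552·7 − 28·41)/1316 = 97/47; q = (300·41 − 28·552)/1316 = -789/329.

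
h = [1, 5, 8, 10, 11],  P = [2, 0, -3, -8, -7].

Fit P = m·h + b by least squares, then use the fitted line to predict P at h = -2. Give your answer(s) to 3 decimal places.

Setting ∂/∂m … = 0 gives: 311·m + 35·b = -179;  35·m + 5·b = -16.
Eliminating b: 5·(row 1) − 35·(row 2) gives 330·m = 5·(-179) − 35·(-16) = -335, so m = -67/66.
Then b = ((-16) − 35·(-67/66))/5 = 1289/330.
At h = -2: P̂ = (-67/66)·(-2) + (1289/330)·(1) = 653/110.

P̂ = 5.936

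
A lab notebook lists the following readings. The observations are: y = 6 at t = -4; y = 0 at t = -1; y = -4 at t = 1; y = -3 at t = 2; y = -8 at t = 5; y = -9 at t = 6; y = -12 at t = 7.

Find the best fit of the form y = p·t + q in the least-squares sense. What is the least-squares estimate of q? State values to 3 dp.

Entries of XᵀX: Σt·t = 132, Σt = 16, Σ1 = 7.
Right-hand side: Σt·y = -212, Σy = -30.
Eliminating q: 7·(row 1) − 16·(row 2) gives 668·p = 7·(-212) − 16·(-30) = -1004, so p = -251/167.
Then q = ((-30) − 16·(-251/167))/7 = -142/167.

q = -0.850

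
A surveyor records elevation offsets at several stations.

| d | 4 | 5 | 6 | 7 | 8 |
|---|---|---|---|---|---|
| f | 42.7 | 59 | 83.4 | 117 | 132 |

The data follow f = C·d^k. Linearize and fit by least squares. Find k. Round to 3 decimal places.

k = 1.709

Taking logs, ln f = k·ln d + ln C, so regress ln f on ln d.
XᵀX = [[15.8331, 8.8128]; [8.8128, 5]], rhs = [39.1133, 21.9004]ᵀ  (here Σln d = 8.8128, Σ(ln d)² = 15.8331, Σln f = 21.9004, Σln d·ln f = 39.1133).
Solving (det = 1.4995): k = 1.70872, ln C = 1.36833.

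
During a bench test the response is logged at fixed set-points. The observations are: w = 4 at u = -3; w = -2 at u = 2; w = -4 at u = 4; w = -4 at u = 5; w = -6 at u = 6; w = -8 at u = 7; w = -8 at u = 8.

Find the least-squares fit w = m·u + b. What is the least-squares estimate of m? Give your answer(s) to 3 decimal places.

m = -1.110

AᵀA·[m, b]ᵀ = Aᵀw reads: 203·m + 29·b = -208;  29·m + 7·b = -28.
(Σu·u = 203, Σu = 29, Σ1 = 7, Σu·w = -208, Σw = -28.)
Eliminating b: 7·(row 1) − 29·(row 2) gives 580·m = 7·(-208) − 29·(-28) = -644, so m = -161/145.
Then b = ((-28) − 29·(-161/145))/7 = 3/5.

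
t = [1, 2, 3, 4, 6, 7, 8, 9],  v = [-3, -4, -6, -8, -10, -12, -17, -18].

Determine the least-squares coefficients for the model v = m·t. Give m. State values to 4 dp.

m = -1.9346

Sums needed: Σt·t = 260.
And Σt·v = -503.
MᵀM·[m]ᵀ = Mᵀv becomes [[260]]·[m]ᵀ = [-503]ᵀ.
Hence m = -503 / 260 ≈ -1.93462.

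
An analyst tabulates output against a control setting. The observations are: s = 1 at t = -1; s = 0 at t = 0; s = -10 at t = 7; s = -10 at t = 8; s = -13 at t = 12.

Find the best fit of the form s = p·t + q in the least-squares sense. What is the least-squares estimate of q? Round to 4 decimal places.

The normal system XᵀX·[p, q]ᵀ = Xᵀs is [[258, 26]; [26, 5]]·[p, q]ᵀ = [-307, -32]ᵀ.
Δ = 258·5 − 26² = 614.
p = ((-307)·5 − 26·(-32))/614 = -703/614; q = (258·(-32) − 26·(-307))/614 = -137/307.

q = -0.4463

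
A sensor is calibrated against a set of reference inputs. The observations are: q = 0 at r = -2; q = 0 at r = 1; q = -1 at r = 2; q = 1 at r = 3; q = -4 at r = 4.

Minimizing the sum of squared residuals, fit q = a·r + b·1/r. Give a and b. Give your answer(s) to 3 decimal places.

Sums needed: Σr·r = 34, Σr·1/r = 5, Σ1/r·1/r = 241/144.
For Mᵀq: Σr·q = -15, Σ1/r·q = -7/6.
So MᵀM·[a, b]ᵀ = Mᵀq: [[34, 5]; [5, 241/144]]·[a, b]ᵀ = [-15, -7/6]ᵀ.
Eliminating b: (241/144)·(row 1) − 5·(row 2) gives (2297/72)·a = (241/144)·(-15) − 5·(-7/6) = -925/48, so a = -2775/4594.
Then b = ((-7/6) − 5·(-2775/4594))/(241/144) = 2544/2297.

a = -0.604, b = 1.108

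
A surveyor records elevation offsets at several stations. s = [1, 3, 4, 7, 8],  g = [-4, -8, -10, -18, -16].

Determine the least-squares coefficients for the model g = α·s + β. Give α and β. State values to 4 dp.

α = -1.9398, β = -2.2771

Sums needed: Σs·s = 139, Σs = 23, Σ1 = 5.
For Xᵀg: Σs·g = -322, Σg = -56.
Eliminating β: 5·(row 1) − 23·(row 2) gives 166·α = 5·(-322) − 23·(-56) = -322, so α = -161/83.
Then β = ((-56) − 23·(-161/83))/5 = -189/83.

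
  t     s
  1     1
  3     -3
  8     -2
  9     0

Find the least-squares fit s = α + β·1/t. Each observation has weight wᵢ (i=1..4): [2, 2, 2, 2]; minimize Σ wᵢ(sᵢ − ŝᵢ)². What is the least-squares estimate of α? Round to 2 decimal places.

The normal system AᵀWA·[α, β]ᵀ = AᵀWs is [[8, 113/36]; [113/36, 5905/2592]]·[α, β]ᵀ = [-8, -1/2]ᵀ.
Eliminating β: (5905/2592)·(row 1) − (113/36)·(row 2) gives (3617/432)·α = (5905/2592)·(-8) − (113/36)·(-1/2) = -10793/648, so α = -21586/10851.
Then β = ((-1/2) − (113/36)·(-21586/10851))/(5905/2592) = 9120/3617.

α = -1.99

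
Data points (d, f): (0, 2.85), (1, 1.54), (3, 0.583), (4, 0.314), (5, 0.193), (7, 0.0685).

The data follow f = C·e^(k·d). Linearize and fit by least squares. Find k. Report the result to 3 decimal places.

k = -0.530

Let Y = ln f. Fitting Y = k·d + ln C by least squares:
AᵀA = [[100.0000, 20.0000]; [20.0000, 6]], rhs = [-32.8121, -4.5448]ᵀ  (here Σd = 20.0000, Σ(d)² = 100.0000, Σln f = -4.5448, Σd·ln f = -32.8121).
Δ = 100.0000·6 − (20.0000)² = 200.0000; k = (-32.8121·6 − 20.0000·-4.5448)/200.0000 = -0.52988, ln C = (100.0000·-4.5448 − 20.0000·-32.8121)/200.0000 = 1.00881.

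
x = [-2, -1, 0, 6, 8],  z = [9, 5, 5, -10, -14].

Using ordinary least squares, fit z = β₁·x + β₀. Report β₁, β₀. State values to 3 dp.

Setting ∂/∂β₁ … = 0 gives: 105·β₁ + 11·β₀ = -195;  11·β₁ + 5·β₀ = -5.
Δ = 105·5 − 11² = 404.
β₁ = ((-195)·5 − 11·(-5))/404 = -230/101; β₀ = (105·(-5) − 11·(-195))/404 = 405/101.

β₁ = -2.277, β₀ = 4.010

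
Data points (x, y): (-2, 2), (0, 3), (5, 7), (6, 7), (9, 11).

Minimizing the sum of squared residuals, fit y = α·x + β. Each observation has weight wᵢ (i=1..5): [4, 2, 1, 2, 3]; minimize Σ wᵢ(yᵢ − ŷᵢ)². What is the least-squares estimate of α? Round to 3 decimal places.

α = 0.790

AᵀWA·[α, β]ᵀ = AᵀWy reads: 356·α + 36·β = 400;  36·α + 12·β = 68.
Δ = 356·12 − 36² = 2976.
α = (400·12 − 36·68)/2976 = 49/62; β = (356·68 − 36·400)/2976 = 613/186.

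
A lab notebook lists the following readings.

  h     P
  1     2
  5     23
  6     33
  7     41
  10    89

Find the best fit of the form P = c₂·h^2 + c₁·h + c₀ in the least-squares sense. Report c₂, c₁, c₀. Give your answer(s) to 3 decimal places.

The normal equations are: 14323·c₂ + 1685·c₁ + 211·c₀ = 12674;  1685·c₂ + 211·c₁ + 29·c₀ = 1492;  211·c₂ + 29·c₁ + 5·c₀ = 188.
(Σh^2·h^2 = 14323, Σh^2·h = 1685, Σh^2 = 211, Σh·h = 211, Σh = 29, Σ1 = 5, Σh^2·P = 12674, Σh·P = 1492, ΣP = 188.)
Inverting the 3×3 Gram matrix, [c₂, c₁, c₀]ᵀ = [7363/8008, -4201/8008, 3687/2002]ᵀ.

c₂ = 0.919, c₁ = -0.525, c₀ = 1.842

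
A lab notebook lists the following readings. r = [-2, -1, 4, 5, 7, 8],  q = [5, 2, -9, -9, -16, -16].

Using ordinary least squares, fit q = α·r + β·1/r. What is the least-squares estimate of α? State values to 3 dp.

α = -2.086

The normal system XᵀX·[α, β]ᵀ = Xᵀq is [[159, 6]; [6, 108861/78400]]·[α, β]ᵀ = [-333, -1797/140]ᵀ.
det = 159·(108861/78400) − 6² = 14486499/78400.
α = ((-333)·(108861/78400) − 6·(-1797/140))/(14486499/78400) = -3356977/1609611; β = (159·(-1797/140) − 6·(-333))/(14486499/78400) = -373520/1609611.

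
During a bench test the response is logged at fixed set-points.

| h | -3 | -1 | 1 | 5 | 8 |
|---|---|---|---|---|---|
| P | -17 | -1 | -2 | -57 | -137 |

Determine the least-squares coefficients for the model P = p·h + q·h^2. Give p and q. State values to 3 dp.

p = -0.750, q = -2.059

Compute the Gram sums: Σh·h = 100, Σh·h^2 = 610, Σh^2·h^2 = 4804.
Right-hand side: Σh·P = -1331, Σh^2·P = -10349.
Normal equations: [[100, 610]; [610, 4804]]·[p, q]ᵀ = [-1331, -10349]ᵀ.
Δ = 100·4804 − 610² = 108300.
p = ((-1331)·4804 − 610·(-10349))/108300 = -13539/18050; q = (100·(-10349) − 610·(-1331))/108300 = -7433/3610.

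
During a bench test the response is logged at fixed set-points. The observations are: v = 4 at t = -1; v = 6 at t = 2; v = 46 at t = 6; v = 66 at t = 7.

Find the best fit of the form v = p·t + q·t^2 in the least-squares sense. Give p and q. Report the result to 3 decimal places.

p = -0.931, q = 1.466

Forming AᵀA = [[90, 566]; [566, 3714]] and Aᵀv = [746, 4918]ᵀ gives AᵀA·[p, q]ᵀ = Aᵀv.
Δ = 90·3714 − 566² = 13904.
p = (746·3714 − 566·4918)/13904 = -809/869; q = (90·4918 − 566·746)/13904 = 1274/869.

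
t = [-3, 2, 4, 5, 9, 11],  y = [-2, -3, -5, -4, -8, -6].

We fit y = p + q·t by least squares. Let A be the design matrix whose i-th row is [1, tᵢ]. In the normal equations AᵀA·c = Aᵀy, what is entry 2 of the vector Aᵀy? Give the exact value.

Entry 2 ↔ basis t, so (Aᵀy)_{2} = Σᵢ (t)·yᵢ = (-3)·(-2) + (2)·(-3) + (4)·(-5) + (5)·(-4) + (9)·(-8) + (11)·(-6) = -178.

-178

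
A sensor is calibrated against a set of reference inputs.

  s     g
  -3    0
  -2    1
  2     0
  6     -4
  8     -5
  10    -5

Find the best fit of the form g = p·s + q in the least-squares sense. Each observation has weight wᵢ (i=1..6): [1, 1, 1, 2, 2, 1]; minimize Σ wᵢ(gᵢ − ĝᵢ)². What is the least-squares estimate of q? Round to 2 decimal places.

XᵀWX·[p, q]ᵀ = XᵀWg reads: 317·p + 35·q = -180;  35·p + 8·q = -22.
(Σwᵢ·s·s = 317, Σwᵢ·s = 35, Σwᵢ·1 = 8, Σwᵢ·s·g = -180, Σwᵢ·g = -22.)
Eliminating q: 8·(row 1) − 35·(row 2) gives 1311·p = 8·(-180) − 35·(-22) = -670, so p = -670/1311.
Then q = ((-22) − 35·(-670/1311))/8 = -674/1311.

q = -0.51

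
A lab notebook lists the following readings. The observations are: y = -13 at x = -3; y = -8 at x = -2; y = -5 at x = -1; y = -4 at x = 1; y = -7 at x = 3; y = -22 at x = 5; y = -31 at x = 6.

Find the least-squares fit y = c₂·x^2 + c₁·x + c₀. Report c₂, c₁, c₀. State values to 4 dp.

c₂ = -0.9076, c₁ = 0.7867, c₀ = -2.8472

The normal system AᵀA·[c₂, c₁, c₀]ᵀ = Aᵀy is [[2101, 333, 85]; [333, 85, 9]; [85, 9, 7]]·[c₂, c₁, c₀]ᵀ = [-1887, -261, -90]ᵀ.
Row-reducing yields c₂ = -3764/4147, c₁ = 225/286, c₀ = -23615/8294.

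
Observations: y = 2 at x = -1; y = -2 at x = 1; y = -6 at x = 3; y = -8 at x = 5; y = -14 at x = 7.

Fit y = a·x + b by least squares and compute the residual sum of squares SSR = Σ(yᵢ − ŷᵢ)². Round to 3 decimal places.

Normal-equation sums: Σx·x = 85, Σx = 15, Σ1 = 5.
For Mᵀy: Σx·y = -160, Σy = -28.
Eliminating b: 5·(row 1) − 15·(row 2) gives 200·a = 5·(-160) − 15·(-28) = -380, so a = -19/10.
Then b = ((-28) − 15·(-19/10))/5 = 1/10.
Residuals: 0, -1/5, -2/5, 7/5, -4/5; SSR = 14/5.

SSR = 2.800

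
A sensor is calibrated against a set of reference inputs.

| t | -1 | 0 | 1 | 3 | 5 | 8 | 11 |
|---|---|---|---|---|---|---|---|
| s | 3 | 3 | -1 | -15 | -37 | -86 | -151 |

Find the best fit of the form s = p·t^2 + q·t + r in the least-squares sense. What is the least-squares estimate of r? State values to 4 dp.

r = 2.2655

With design matrix M, MᵀM = [[19445, 1995, 221]; [1995, 221, 27]; [221, 27, 7]] and Mᵀs = [-24833, -2583, -284]ᵀ.
Solving the 3×3 system (Gaussian elimination) gives p = -67586/66269, q = -365541/132538, r = 300261/132538.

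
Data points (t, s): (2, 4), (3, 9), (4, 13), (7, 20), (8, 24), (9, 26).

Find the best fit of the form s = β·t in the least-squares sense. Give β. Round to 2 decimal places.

β = 2.93

Sums needed: Σt·t = 223.
Right-hand side: Σt·s = 653.
So MᵀM·[β]ᵀ = Mᵀs: [[223]]·[β]ᵀ = [653]ᵀ.
β = 653/223 = 2.92825.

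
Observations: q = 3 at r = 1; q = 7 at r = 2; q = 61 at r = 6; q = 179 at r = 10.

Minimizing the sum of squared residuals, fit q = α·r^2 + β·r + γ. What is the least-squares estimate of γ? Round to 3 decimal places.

γ = 3.488

Entries of MᵀM: Σr^2·r^2 = 11313, Σr^2·r = 1225, Σr^2 = 141, Σr·r = 141, Σr = 19, Σ1 = 4.
For Mᵀq: Σr^2·q = 20127, Σr·q = 2173, Σq = 250.
Solving the 3×3 system (Gaussian elimination) gives α = 6753/3398, β = -7899/3398, γ = 5926/1699.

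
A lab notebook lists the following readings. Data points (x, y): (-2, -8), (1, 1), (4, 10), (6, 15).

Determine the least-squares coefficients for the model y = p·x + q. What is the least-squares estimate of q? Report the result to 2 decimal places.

q = -2.02

Setting ∂/∂p … = 0 gives: 57·p + 9·q = 147;  9·p + 4·q = 18.
Δ = 57·4 − 9² = 147.
p = (147·4 − 9·18)/147 = 142/49; q = (57·18 − 9·147)/147 = -99/49.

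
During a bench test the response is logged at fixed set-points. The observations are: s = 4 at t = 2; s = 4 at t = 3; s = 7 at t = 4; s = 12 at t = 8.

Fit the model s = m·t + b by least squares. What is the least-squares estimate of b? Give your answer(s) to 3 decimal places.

b = 0.759

The normal equations are: 93·m + 17·b = 144;  17·m + 4·b = 27.
(Σt·t = 93, Σt = 17, Σ1 = 4, Σt·s = 144, Σs = 27.)
Determinant 93·4 − 17² = 83.
m = (144·4 − 17·27)/83 = 117/83; b = (93·27 − 17·144)/83 = 63/83.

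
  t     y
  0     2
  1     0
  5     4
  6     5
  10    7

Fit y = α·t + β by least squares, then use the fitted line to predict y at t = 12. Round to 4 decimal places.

With design matrix M, MᵀM = [[162, 22]; [22, 5]] and Mᵀy = [120, 18]ᵀ.
Eliminating β: 5·(row 1) − 22·(row 2) gives 326·α = 5·120 − 22·18 = 204, so α = 102/163.
Then β = (18 − 22·(102/163))/5 = 138/163.
At t = 12: ŷ = (102/163)·(12) + (138/163)·(1) = 1362/163.

ŷ = 8.3558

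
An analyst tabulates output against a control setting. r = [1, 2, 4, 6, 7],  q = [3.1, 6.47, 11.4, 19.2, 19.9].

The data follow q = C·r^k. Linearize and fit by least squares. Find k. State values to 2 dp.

Linearized form: ln q = k·ln r + ln C. From the 5 transformed points,
Sums: Σln r = 5.8171, Σ(ln r)² = 9.3992, Σln q = 11.3778, Σln r·ln q = 15.7821.
Normal system: [[9.3992, 5.8171]; [5.8171, 5]]·[k, ln C]ᵀ = [15.7821, 11.3778]ᵀ.
Slope k = (n·Σln r·ln q − Σln r·Σln q)/(n·Σ(ln r)² − (Σln r)²) = (5·15.7821 − 5.8171·11.3778)/13.1574 = 0.96709; ln C = (Σln q − k·Σln r)/n = 1.15043.

k = 0.97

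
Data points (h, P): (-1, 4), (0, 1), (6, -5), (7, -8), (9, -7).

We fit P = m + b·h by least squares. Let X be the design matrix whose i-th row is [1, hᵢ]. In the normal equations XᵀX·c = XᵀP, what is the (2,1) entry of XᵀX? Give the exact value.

21

Row 2 ↔ basis h, column 1 ↔ basis 1, so (XᵀX)_{2,1} = Σᵢ h = (-1)·(1) + (0)·(1) + (6)·(1) + (7)·(1) + (9)·(1) = 21.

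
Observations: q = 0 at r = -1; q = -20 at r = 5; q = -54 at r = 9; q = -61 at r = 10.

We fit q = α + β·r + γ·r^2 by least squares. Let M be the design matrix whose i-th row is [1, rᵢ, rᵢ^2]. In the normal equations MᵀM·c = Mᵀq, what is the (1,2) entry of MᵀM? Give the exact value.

Row 1 ↔ basis 1, column 2 ↔ basis r, so (MᵀM)_{1,2} = Σᵢ r = (1)·(-1) + (1)·(5) + (1)·(9) + (1)·(10) = 23.

23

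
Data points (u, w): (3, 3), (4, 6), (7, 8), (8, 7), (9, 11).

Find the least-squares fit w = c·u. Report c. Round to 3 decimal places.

c = 1.114

Normal-equation sums: Σu·u = 219.
And Σu·w = 244.
So AᵀA·[c]ᵀ = Aᵀw: [[219]]·[c]ᵀ = [244]ᵀ.
c = 244/219 = 1.11416.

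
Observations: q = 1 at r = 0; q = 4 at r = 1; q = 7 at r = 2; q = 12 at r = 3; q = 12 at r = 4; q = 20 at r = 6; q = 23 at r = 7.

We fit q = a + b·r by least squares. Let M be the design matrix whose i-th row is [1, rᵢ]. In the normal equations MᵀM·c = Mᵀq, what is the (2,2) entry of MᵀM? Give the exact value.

115

Row 2 ↔ basis r, column 2 ↔ basis r, so (MᵀM)_{2,2} = Σᵢ (r)·(r) = (0)·(0) + (1)·(1) + (2)·(2) + (3)·(3) + (4)·(4) + (6)·(6) + (7)·(7) = 115.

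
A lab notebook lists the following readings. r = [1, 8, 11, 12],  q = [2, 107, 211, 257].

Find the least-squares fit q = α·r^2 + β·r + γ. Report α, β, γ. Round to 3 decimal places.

Entries of XᵀX: Σr^2·r^2 = 39474, Σr^2·r = 3572, Σr^2 = 330, Σr·r = 330, Σr = 32, Σ1 = 4.
Right-hand side: Σr^2·q = 69389, Σr·q = 6263, Σq = 577.
So XᵀX·[α, β, γ]ᵀ = Xᵀq: [[39474, 3572, 330]; [3572, 330, 32]; [330, 32, 4]]·[α, β, γ]ᵀ = [69389, 6263, 577]ᵀ.
Solving the 3×3 system (Gaussian elimination) gives α = 77197/37802, β = -130915/37802, γ = 65753/18901.

α = 2.042, β = -3.463, γ = 3.479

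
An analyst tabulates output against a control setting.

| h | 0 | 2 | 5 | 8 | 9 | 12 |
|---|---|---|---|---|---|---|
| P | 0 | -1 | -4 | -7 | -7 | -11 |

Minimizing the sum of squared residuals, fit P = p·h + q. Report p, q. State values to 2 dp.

p = -0.91, q = 0.47

With design matrix A, AᵀA = [[318, 36]; [36, 6]] and AᵀP = [-273, -30]ᵀ.
det = 318·6 − 36² = 612.
p = ((-273)·6 − 36·(-30))/612 = -31/34; q = (318·(-30) − 36·(-273))/612 = 8/17.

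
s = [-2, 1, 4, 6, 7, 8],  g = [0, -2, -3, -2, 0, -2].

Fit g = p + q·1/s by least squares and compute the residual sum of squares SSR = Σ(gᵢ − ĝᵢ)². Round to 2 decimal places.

SSR = 5.38

Entries of XᵀX: Σ1 = 6, Σ1/s = 199/168, Σ1/s·1/s = 38845/28224.
Moment sums: Σg = -9, Σ1/s·g = -10/3.
Eliminating q: (38845/28224)·(row 1) − (199/168)·(row 2) gives (193469/28224)·p = (38845/28224)·(-9) − (199/168)·(-10/3) = -238165/28224, so p = -238165/193469.
Then q = ((-10/3) − (199/168)·(-238165/193469))/(38845/28224) = -263592/193469.
Residuals: 106369/193469, 114819/193469, -276344/193469, -104841/193469, 275821/193469, -115824/193469; SSR = 1040724/193469.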